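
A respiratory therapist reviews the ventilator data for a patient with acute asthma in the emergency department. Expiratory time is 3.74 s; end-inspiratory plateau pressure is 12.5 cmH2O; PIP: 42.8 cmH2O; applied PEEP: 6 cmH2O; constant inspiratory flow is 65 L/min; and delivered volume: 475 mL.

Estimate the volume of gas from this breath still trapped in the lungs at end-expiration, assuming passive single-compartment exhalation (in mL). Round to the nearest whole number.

76

Flow: 65 L/min ÷ 60 = 1.0833 L/s.
R = (PIP − Pplat)/V̇ = (42.8 − 12.5) / 1.0833 = 30.3/1.0833 = 27.97 cmH2O·s/L.
C = Vt/(Pplat − PEEP) = 475.0 / (12.5 − 6) = 475.0/6.5 = 73.077 mL/cmH2O.
τ = R × C = 27.97 × 0.07308 L/cmH2O = 2.044 s.
Fraction remaining = e^(−Te/τ) = e^(−3.74/2.044) = 0.1605.
Trapped volume = 475.0 × 0.1605 = 76.238 mL.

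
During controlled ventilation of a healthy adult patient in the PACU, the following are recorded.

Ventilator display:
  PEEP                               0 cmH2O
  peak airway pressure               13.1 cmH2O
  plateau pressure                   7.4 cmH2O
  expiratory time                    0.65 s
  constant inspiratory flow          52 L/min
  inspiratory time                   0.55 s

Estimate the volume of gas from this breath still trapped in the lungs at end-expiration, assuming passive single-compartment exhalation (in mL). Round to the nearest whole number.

103

Flow: 52 L/min ÷ 60 = 0.8667 L/s.
Vt = flow × Ti = 0.8667 L/s × 0.55 s × 1000 mL/L = 476.69 mL.
R = (PIP − Pplat)/V̇ = (13.1 − 7.4) / 0.8667 = 5.7/0.8667 = 6.577 cmH2O·s/L.
C = Vt/(Pplat − PEEP) = 476.69 / (7.4 − 0) = 476.69/7.4 = 64.418 mL/cmH2O.
τ = R × C = 6.577 × 0.06442 L/cmH2O = 0.4237 s.
Fraction remaining = e^(−Te/τ) = e^(−0.65/0.4237) = 0.2156.
Trapped volume = 476.69 × 0.2156 = 102.77 mL.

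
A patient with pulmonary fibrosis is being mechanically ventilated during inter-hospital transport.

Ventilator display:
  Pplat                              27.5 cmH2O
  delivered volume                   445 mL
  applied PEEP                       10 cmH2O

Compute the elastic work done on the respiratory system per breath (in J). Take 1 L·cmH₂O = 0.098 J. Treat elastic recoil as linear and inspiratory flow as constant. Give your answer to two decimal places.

0.38

Elastic work ≈ ½ × (Pplat − PEEP) × Vt = 0.5 × (27.5 − 10) × 0.445 L = 0.5 × 17.5 × 0.445 = 3.894 L·cmH2O.
× 0.098 J/(L·cmH2O) → 0.3816 J.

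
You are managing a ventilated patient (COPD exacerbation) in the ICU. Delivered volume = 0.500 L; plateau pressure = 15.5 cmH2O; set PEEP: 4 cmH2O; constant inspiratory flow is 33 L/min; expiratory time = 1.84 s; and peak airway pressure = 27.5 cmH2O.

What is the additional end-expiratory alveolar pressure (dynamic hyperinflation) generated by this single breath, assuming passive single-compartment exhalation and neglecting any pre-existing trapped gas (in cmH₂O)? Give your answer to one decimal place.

1.7

Flow: 33 L/min ÷ 60 = 0.55 L/s.
R = (PIP − Pplat)/V̇ = (27.5 − 15.5) / 0.55 = 12.0/0.55 = 21.818 cmH2O·s/L.
C = Vt/(Pplat − PEEP) = 500.0 / (15.5 − 4) = 500.0/11.5 = 43.478 mL/cmH2O.
τ = R × C = 21.818 × 0.04348 L/cmH2O = 0.9486 s.
Fraction remaining = e^(−Te/τ) = e^(−1.84/0.9486) = 0.1437; trapped volume = 500.0 × 0.1437 = 71.85 mL.
Additional alveolar pressure from trapping ≈ V_trapped / C = 71.85 / 43.478 = 1.653 cmH2O.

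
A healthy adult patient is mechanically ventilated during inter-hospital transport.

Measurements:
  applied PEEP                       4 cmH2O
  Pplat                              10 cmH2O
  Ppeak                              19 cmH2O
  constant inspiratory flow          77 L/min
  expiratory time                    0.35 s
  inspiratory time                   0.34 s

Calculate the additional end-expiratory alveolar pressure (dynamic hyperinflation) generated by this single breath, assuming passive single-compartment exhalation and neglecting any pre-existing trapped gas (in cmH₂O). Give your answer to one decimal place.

Flow: 77 L/min ÷ 60 = 1.2833 L/s.
Vt = flow × Ti = 1.2833 L/s × 0.34 s × 1000 mL/L = 436.32 mL.
R = (PIP − Pplat)/V̇ = (19 − 10) / 1.2833 = 9.0/1.2833 = 7.013 cmH2O·s/L.
C = Vt/(Pplat − PEEP) = 436.32 / (10 − 4) = 436.32/6.0 = 72.72 mL/cmH2O.
τ = R × C = 7.013 × 0.07272 L/cmH2O = 0.51 s.
Fraction remaining = e^(−Te/τ) = e^(−0.35/0.51) = 0.5034; trapped volume = 436.32 × 0.5034 = 219.64 mL.
Additional alveolar pressure from trapping ≈ V_trapped / C = 219.64 / 72.72 = 3.02 cmH2O.

3.0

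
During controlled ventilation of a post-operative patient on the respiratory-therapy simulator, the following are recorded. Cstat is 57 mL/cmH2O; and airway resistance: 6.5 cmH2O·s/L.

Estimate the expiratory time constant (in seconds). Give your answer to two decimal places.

τ = R × C = 6.5 × 57 mL/cmH2O = 6.5 × 0.057 L/cmH2O = 0.3705 s.

0.37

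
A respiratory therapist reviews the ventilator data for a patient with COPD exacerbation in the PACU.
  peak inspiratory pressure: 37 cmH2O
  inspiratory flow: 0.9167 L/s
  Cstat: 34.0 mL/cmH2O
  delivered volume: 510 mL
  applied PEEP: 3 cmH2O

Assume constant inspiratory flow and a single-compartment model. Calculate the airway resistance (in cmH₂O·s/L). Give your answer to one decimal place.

20.7

Equation of motion (constant flow): PIP = Vt/C + R·V̇ + PEEP.
R·V̇ = PIP − Vt/C − PEEP = 37 − 510/34.0 − 3 = 37 − 15.0 − 3 = 19.0 cmH2O.
R = 19.0 / 0.9167 = 20.727 cmH2O·s/L.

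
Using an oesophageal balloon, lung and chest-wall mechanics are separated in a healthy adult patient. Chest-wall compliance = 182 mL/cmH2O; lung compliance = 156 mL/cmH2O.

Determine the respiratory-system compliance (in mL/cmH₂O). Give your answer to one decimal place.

84.0

Lung and chest wall are elastances in series: 1/Crs = 1/CL + 1/Ccw.
1/Crs = 1/156 + 1/182 = 0.0119.
Crs = 84.034 mL/cmH2O.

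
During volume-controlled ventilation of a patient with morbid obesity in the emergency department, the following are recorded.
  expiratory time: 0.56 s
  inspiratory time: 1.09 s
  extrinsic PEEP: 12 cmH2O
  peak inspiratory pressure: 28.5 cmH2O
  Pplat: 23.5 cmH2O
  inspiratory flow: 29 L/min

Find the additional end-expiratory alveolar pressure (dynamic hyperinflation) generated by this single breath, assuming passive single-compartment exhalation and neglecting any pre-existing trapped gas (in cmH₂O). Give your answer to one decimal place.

3.5

Flow: 29 L/min ÷ 60 = 0.4833 L/s.
Vt = flow × Ti = 0.4833 L/s × 1.09 s × 1000 mL/L = 526.8 mL.
R = (PIP − Pplat)/V̇ = (28.5 − 23.5) / 0.4833 = 5.0/0.4833 = 10.346 cmH2O·s/L.
C = Vt/(Pplat − PEEP) = 526.8 / (23.5 − 12) = 526.8/11.5 = 45.809 mL/cmH2O.
τ = R × C = 10.346 × 0.04581 L/cmH2O = 0.474 s.
Fraction remaining = e^(−Te/τ) = e^(−0.56/0.474) = 0.3068; trapped volume = 526.8 × 0.3068 = 161.62 mL.
Additional alveolar pressure from trapping ≈ V_trapped / C = 161.62 / 45.809 = 3.528 cmH2O.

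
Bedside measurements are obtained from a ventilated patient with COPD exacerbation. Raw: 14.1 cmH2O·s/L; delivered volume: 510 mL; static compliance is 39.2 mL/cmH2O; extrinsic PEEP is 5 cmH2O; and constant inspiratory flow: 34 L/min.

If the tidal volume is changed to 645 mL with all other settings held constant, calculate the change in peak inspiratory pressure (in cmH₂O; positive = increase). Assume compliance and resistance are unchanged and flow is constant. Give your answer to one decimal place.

3.4

PIP = Vt/C + R·V̇ + PEEP (constant-flow equation of motion).
Only the elastic term changes: ΔPIP = ΔVt / C = (645 − 510) / 39.2 = 3.444 cmH2O.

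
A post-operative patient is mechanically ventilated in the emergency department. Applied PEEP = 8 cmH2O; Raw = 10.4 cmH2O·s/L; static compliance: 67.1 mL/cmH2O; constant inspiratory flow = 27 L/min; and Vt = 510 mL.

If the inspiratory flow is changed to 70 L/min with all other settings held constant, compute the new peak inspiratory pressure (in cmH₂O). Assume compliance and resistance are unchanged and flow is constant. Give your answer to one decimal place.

Flow: 27 L/min ÷ 60 = 0.45 L/s.
New flow: 70 L/min ÷ 60 = 1.1667 L/s.
PIP = Vt/C + R·V̇ + PEEP (constant-flow equation of motion).
Only the resistive term changes: ΔPIP = R × ΔV̇ = 10.4 × (1.1667 − 0.45) = 10.4 × 0.7167 = 7.454 cmH2O.
Original PIP = 510/67.1 + 10.4×0.45 + 8 = 20.281 cmH2O; new PIP = 20.281 + (7.454) = 27.735 cmH2O.

27.7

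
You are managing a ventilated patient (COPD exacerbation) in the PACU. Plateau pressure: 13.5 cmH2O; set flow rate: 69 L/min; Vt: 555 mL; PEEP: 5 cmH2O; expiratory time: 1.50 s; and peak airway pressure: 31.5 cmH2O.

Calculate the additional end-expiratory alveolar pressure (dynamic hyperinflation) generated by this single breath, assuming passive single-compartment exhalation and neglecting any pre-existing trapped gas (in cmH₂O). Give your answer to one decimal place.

Flow: 69 L/min ÷ 60 = 1.15 L/s.
R = (PIP − Pplat)/V̇ = (31.5 − 13.5) / 1.15 = 18.0/1.15 = 15.652 cmH2O·s/L.
C = Vt/(Pplat − PEEP) = 555.0 / (13.5 − 5) = 555.0/8.5 = 65.294 mL/cmH2O.
τ = R × C = 15.652 × 0.06529 L/cmH2O = 1.022 s.
Fraction remaining = e^(−Te/τ) = e^(−1.50/1.022) = 0.2305; trapped volume = 555.0 × 0.2305 = 127.93 mL.
Additional alveolar pressure from trapping ≈ V_trapped / C = 127.93 / 65.294 = 1.959 cmH2O.

2.0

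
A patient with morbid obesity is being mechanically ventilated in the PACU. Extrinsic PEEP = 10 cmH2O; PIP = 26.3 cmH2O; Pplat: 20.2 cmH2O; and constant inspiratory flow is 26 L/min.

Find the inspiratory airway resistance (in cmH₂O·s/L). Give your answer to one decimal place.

14.1

Flow: 26 L/min ÷ 60 = 0.4333 L/s.
Raw = (PIP − Pplat) / flow = (26.3 − 20.2) / 0.4333 = 6.1 / 0.4333 = 14.078 cmH2O·s/L.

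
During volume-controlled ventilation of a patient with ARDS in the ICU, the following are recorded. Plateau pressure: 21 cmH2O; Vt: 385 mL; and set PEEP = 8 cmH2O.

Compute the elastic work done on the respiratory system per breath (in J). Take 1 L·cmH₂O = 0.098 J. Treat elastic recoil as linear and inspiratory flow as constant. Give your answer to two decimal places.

Elastic work ≈ ½ × (Pplat − PEEP) × Vt = 0.5 × (21 − 8) × 0.385 L = 0.5 × 13.0 × 0.385 = 2.503 L·cmH2O.
× 0.098 J/(L·cmH2O) → 0.2453 J.

0.25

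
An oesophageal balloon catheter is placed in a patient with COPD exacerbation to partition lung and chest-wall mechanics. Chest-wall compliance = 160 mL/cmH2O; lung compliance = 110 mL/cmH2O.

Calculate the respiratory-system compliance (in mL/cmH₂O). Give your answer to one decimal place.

65.2

Lung and chest wall are elastances in series: 1/Crs = 1/CL + 1/Ccw.
1/Crs = 1/110 + 1/160 = 0.01534.
Crs = 65.189 mL/cmH2O.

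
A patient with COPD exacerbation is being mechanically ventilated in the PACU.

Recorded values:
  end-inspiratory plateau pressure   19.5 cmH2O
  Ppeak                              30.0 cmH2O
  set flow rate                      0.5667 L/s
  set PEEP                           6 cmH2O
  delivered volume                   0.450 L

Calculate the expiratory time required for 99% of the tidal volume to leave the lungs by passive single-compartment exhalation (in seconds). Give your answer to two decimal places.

2.84

R = (PIP − Pplat)/V̇ = (30.0 − 19.5) / 0.5667 = 10.5/0.5667 = 18.528 cmH2O·s/L.
C = Vt/(Pplat − PEEP) = 450.0 / (19.5 − 6) = 450.0/13.5 = 33.333 mL/cmH2O.
τ = R × C = 18.528 × 0.03333 L/cmH2O = 0.6175 s.
t = −τ·ln(1 − 0.99) = −0.6175·ln(0.01) = 2.844 s.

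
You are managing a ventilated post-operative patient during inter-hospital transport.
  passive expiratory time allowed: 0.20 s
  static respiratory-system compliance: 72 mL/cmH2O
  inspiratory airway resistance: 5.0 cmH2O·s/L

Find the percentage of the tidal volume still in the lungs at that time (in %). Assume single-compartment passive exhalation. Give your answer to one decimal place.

τ = R × C = 5.0 × 72 mL/cmH2O = 5.0 × 0.072 L/cmH2O = 0.36 s.
Passive exhalation: V(t)/V₀ = e^(−t/τ) = e^(−0.20/0.36) = 0.5738.
Fraction remaining = 0.5738 → 57.38%.

57.4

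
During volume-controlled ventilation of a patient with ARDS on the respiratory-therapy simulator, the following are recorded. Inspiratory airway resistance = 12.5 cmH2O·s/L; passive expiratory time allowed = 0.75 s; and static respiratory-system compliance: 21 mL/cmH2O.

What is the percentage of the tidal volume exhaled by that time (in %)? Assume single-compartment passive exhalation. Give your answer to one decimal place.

τ = R × C = 12.5 × 21 mL/cmH2O = 12.5 × 0.021 L/cmH2O = 0.2625 s.
Passive exhalation: V(t)/V₀ = e^(−t/τ) = e^(−0.75/0.2625) = 0.05743.
Fraction exhaled = 1 − 0.05743 = 0.9426 → 94.26%.

94.3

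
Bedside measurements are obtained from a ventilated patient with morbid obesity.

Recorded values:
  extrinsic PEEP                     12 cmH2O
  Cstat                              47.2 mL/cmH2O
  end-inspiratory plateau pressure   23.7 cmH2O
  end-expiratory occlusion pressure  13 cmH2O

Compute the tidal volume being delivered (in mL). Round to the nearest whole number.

505

End-expiratory occlusion gives total PEEP = 13 cmH2O (intrinsic PEEP = 13 − 12 = 1). Use total PEEP for the elastic gradient.
Vt = Cstat × (Pplat − PEEPtotal) = 47.2 × (23.7 − 13) = 47.2 × 10.7 = 505.04 mL.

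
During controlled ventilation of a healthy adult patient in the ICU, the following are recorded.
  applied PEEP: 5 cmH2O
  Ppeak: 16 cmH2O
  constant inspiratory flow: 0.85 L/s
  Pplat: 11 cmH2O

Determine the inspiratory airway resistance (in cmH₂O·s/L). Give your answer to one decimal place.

Raw = (PIP − Pplat) / flow = (16 − 11) / 0.85 = 5.0 / 0.85 = 5.882 cmH2O·s/L.

5.9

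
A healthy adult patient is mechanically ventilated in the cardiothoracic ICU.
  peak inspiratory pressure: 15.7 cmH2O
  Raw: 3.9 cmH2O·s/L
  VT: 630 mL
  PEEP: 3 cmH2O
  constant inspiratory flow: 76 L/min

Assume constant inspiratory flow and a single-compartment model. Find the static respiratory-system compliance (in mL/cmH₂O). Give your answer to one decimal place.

81.2

Flow: 76 L/min ÷ 60 = 1.2667 L/s.
Equation of motion (constant flow): PIP = Vt/C + R·V̇ + PEEP.
Vt/C = PIP − R·V̇ − PEEP = 15.7 − 3.9×1.2667 − 3 = 15.7 − 4.94 − 3 = 7.76 cmH2O.
C = Vt / 7.76 = 630 / 7.76 = 81.186 mL/cmH2O.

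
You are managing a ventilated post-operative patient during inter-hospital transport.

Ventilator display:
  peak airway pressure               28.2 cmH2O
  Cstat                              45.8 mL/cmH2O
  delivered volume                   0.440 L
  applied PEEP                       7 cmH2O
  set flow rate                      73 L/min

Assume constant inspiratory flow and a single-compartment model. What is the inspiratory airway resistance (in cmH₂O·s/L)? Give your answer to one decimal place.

Flow: 73 L/min ÷ 60 = 1.2167 L/s.
Equation of motion (constant flow): PIP = Vt/C + R·V̇ + PEEP.
R·V̇ = PIP − Vt/C − PEEP = 28.2 − 440/45.8 − 7 = 28.2 − 9.607 − 7 = 11.593 cmH2O.
R = 11.593 / 1.2167 = 9.528 cmH2O·s/L.

9.5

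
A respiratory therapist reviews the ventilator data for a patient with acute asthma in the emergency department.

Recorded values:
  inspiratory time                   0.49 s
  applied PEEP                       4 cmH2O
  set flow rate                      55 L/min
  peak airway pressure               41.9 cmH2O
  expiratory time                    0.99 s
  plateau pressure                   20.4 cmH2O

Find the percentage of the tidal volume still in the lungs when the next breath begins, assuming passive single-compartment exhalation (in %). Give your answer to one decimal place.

Flow: 55 L/min ÷ 60 = 0.9167 L/s.
Vt = flow × Ti = 0.9167 L/s × 0.49 s × 1000 mL/L = 449.18 mL.
R = (PIP − Pplat)/V̇ = (41.9 − 20.4) / 0.9167 = 21.5/0.9167 = 23.454 cmH2O·s/L.
C = Vt/(Pplat − PEEP) = 449.18 / (20.4 − 4) = 449.18/16.4 = 27.389 mL/cmH2O.
τ = R × C = 23.454 × 0.02739 L/cmH2O = 0.6424 s.
Fraction remaining at end-expiration = e^(−Te/τ) = e^(−0.99/0.6424) = 0.2141 → 21.41%.

21.4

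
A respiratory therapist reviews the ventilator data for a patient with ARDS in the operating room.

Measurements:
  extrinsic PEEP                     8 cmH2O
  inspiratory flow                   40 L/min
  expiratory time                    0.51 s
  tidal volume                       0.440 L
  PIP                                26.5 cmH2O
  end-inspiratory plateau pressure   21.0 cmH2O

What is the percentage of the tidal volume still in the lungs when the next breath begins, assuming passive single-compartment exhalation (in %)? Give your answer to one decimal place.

Flow: 40 L/min ÷ 60 = 0.6667 L/s.
R = (PIP − Pplat)/V̇ = (26.5 − 21.0) / 0.6667 = 5.5/0.6667 = 8.25 cmH2O·s/L.
C = Vt/(Pplat − PEEP) = 440.0 / (21.0 − 8) = 440.0/13.0 = 33.846 mL/cmH2O.
τ = R × C = 8.25 × 0.03385 L/cmH2O = 0.2793 s.
Fraction remaining at end-expiration = e^(−Te/τ) = e^(−0.51/0.2793) = 0.1611 → 16.11%.

16.1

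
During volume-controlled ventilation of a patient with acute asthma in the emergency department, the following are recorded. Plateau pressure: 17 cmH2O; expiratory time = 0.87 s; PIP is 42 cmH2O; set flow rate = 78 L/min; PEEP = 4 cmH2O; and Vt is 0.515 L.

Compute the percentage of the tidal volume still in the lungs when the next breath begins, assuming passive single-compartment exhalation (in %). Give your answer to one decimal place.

Flow: 78 L/min ÷ 60 = 1.3 L/s.
R = (PIP − Pplat)/V̇ = (42 − 17) / 1.3 = 25.0/1.3 = 19.231 cmH2O·s/L.
C = Vt/(Pplat − PEEP) = 515.0 / (17 − 4) = 515.0/13.0 = 39.615 mL/cmH2O.
τ = R × C = 19.231 × 0.03962 L/cmH2O = 0.7619 s.
Fraction remaining at end-expiration = e^(−Te/τ) = e^(−0.87/0.7619) = 0.3192 → 31.92%.

31.9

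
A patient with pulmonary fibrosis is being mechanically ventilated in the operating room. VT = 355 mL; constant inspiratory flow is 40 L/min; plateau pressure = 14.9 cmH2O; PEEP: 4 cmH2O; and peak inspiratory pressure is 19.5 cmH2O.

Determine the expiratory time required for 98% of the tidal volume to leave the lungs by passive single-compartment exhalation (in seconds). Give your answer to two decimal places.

0.88

Flow: 40 L/min ÷ 60 = 0.6667 L/s.
R = (PIP − Pplat)/V̇ = (19.5 − 14.9) / 0.6667 = 4.6/0.6667 = 6.9 cmH2O·s/L.
C = Vt/(Pplat − PEEP) = 355.0 / (14.9 − 4) = 355.0/10.9 = 32.569 mL/cmH2O.
τ = R × C = 6.9 × 0.03257 L/cmH2O = 0.2247 s.
t = −τ·ln(1 − 0.98) = −0.2247·ln(0.02) = 0.879 s.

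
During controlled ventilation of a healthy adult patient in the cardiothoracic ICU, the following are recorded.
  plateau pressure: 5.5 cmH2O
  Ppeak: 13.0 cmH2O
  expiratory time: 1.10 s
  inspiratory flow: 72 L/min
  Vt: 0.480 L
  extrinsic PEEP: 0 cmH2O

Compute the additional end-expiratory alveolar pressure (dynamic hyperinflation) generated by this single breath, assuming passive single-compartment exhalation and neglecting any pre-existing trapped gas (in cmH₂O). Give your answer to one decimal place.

0.7

Flow: 72 L/min ÷ 60 = 1.2 L/s.
R = (PIP − Pplat)/V̇ = (13.0 − 5.5) / 1.2 = 7.5/1.2 = 6.25 cmH2O·s/L.
C = Vt/(Pplat − PEEP) = 480.0 / (5.5 − 0) = 480.0/5.5 = 87.273 mL/cmH2O.
τ = R × C = 6.25 × 0.08727 L/cmH2O = 0.5454 s.
Fraction remaining = e^(−Te/τ) = e^(−1.10/0.5454) = 0.1331; trapped volume = 480.0 × 0.1331 = 63.888 mL.
Additional alveolar pressure from trapping ≈ V_trapped / C = 63.888 / 87.273 = 0.732 cmH2O.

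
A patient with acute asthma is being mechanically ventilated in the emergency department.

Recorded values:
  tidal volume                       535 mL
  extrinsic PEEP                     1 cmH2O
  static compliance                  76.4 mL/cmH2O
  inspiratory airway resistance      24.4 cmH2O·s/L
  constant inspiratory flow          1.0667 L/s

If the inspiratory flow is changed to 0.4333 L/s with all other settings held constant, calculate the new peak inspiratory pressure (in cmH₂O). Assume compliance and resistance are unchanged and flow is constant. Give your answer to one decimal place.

PIP = Vt/C + R·V̇ + PEEP (constant-flow equation of motion).
Only the resistive term changes: ΔPIP = R × ΔV̇ = 24.4 × (0.4333 − 1.0667) = 24.4 × -0.6334 = -15.455 cmH2O.
Original PIP = 535/76.4 + 24.4×1.0667 + 1 = 34.03 cmH2O; new PIP = 34.03 + (-15.455) = 18.575 cmH2O.

18.6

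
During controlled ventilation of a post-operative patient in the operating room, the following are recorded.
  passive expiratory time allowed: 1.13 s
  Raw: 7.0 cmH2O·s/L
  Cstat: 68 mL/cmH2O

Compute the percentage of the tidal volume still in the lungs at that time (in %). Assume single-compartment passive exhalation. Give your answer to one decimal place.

τ = R × C = 7.0 × 68 mL/cmH2O = 7.0 × 0.068 L/cmH2O = 0.476 s.
Passive exhalation: V(t)/V₀ = e^(−t/τ) = e^(−1.13/0.476) = 0.09311.
Fraction remaining = 0.09311 → 9.311%.

9.3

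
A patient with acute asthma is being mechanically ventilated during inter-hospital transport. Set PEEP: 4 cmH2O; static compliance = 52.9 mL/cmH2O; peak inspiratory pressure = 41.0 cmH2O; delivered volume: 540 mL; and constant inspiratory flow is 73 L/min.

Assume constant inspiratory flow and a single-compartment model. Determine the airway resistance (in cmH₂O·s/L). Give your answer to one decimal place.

22.0

Flow: 73 L/min ÷ 60 = 1.2167 L/s.
Equation of motion (constant flow): PIP = Vt/C + R·V̇ + PEEP.
R·V̇ = PIP − Vt/C − PEEP = 41.0 − 540/52.9 − 4 = 41.0 − 10.208 − 4 = 26.792 cmH2O.
R = 26.792 / 1.2167 = 22.02 cmH2O·s/L.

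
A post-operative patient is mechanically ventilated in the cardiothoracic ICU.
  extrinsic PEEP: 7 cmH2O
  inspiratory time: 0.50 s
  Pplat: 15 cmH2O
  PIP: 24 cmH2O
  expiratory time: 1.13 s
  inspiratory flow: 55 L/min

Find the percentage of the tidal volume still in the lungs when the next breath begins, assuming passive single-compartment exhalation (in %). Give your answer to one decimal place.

13.4

Flow: 55 L/min ÷ 60 = 0.9167 L/s.
Vt = flow × Ti = 0.9167 L/s × 0.50 s × 1000 mL/L = 458.35 mL.
R = (PIP − Pplat)/V̇ = (24 − 15) / 0.9167 = 9.0/0.9167 = 9.818 cmH2O·s/L.
C = Vt/(Pplat − PEEP) = 458.35 / (15 − 7) = 458.35/8.0 = 57.294 mL/cmH2O.
τ = R × C = 9.818 × 0.05729 L/cmH2O = 0.5625 s.
Fraction remaining at end-expiration = e^(−Te/τ) = e^(−1.13/0.5625) = 0.1341 → 13.41%.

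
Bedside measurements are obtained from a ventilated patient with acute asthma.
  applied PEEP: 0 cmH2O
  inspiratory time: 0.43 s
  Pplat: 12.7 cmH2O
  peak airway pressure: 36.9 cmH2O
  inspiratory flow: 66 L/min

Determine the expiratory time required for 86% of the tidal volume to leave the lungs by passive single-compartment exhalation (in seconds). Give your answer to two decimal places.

Flow: 66 L/min ÷ 60 = 1.1 L/s.
Vt = flow × Ti = 1.1 L/s × 0.43 s × 1000 mL/L = 473.0 mL.
R = (PIP − Pplat)/V̇ = (36.9 − 12.7) / 1.1 = 24.2/1.1 = 22.0 cmH2O·s/L.
C = Vt/(Pplat − PEEP) = 473.0 / (12.7 − 0) = 473.0/12.7 = 37.244 mL/cmH2O.
τ = R × C = 22.0 × 0.03724 L/cmH2O = 0.8193 s.
t = −τ·ln(1 − 0.86) = −0.8193·ln(0.14) = 1.611 s.

1.61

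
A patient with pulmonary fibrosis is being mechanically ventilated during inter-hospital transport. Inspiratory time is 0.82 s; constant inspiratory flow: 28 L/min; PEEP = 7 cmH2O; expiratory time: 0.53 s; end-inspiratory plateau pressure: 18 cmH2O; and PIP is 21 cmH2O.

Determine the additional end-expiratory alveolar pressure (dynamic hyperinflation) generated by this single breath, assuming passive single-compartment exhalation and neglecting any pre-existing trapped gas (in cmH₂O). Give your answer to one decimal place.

Flow: 28 L/min ÷ 60 = 0.4667 L/s.
Vt = flow × Ti = 0.4667 L/s × 0.82 s × 1000 mL/L = 382.69 mL.
R = (PIP − Pplat)/V̇ = (21 − 18) / 0.4667 = 3.0/0.4667 = 6.428 cmH2O·s/L.
C = Vt/(Pplat − PEEP) = 382.69 / (18 − 7) = 382.69/11.0 = 34.79 mL/cmH2O.
τ = R × C = 6.428 × 0.03479 L/cmH2O = 0.2236 s.
Fraction remaining = e^(−Te/τ) = e^(−0.53/0.2236) = 0.09345; trapped volume = 382.69 × 0.09345 = 35.762 mL.
Additional alveolar pressure from trapping ≈ V_trapped / C = 35.762 / 34.79 = 1.028 cmH2O.

1.0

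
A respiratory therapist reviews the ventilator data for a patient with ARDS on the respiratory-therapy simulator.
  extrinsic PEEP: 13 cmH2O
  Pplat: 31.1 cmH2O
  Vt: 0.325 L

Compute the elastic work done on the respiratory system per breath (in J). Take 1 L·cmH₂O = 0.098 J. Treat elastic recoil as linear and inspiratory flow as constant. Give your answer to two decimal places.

Elastic work ≈ ½ × (Pplat − PEEP) × Vt = 0.5 × (31.1 − 13) × 0.325 L = 0.5 × 18.1 × 0.325 = 2.941 L·cmH2O.
× 0.098 J/(L·cmH2O) → 0.2882 J.

0.29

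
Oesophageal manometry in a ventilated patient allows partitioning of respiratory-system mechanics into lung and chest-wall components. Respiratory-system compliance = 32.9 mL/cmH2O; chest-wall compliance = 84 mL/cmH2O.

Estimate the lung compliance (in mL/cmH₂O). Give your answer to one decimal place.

1/CL = 1/Crs − 1/Ccw.
1/CL = 1/32.9 − 1/84 = 0.01849.
CL = 54.083 mL/cmH2O.

54.1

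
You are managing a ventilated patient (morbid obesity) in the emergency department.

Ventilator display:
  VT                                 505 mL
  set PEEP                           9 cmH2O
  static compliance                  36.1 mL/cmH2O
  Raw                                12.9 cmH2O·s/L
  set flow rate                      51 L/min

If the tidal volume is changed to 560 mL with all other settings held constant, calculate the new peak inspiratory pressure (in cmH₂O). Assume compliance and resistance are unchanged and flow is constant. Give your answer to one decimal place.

35.5

Flow: 51 L/min ÷ 60 = 0.85 L/s.
PIP = Vt/C + R·V̇ + PEEP (constant-flow equation of motion).
Only the elastic term changes: ΔPIP = ΔVt / C = (560 − 505) / 36.1 = 1.524 cmH2O.
Original PIP = 505/36.1 + 12.9×0.85 + 9 = 33.954 cmH2O; new PIP = 33.954 + (1.524) = 35.478 cmH2O.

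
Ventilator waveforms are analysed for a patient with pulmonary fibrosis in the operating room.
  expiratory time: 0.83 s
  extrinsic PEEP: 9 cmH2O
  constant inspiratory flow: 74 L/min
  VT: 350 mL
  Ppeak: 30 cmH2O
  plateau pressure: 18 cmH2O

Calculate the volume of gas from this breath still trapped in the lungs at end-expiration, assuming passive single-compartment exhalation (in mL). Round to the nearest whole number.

39

Flow: 74 L/min ÷ 60 = 1.2333 L/s.
R = (PIP − Pplat)/V̇ = (30 − 18) / 1.2333 = 12.0/1.2333 = 9.73 cmH2O·s/L.
C = Vt/(Pplat − PEEP) = 350.0 / (18 − 9) = 350.0/9.0 = 38.889 mL/cmH2O.
τ = R × C = 9.73 × 0.03889 L/cmH2O = 0.3784 s.
Fraction remaining = e^(−Te/τ) = e^(−0.83/0.3784) = 0.1115.
Trapped volume = 350.0 × 0.1115 = 39.025 mL.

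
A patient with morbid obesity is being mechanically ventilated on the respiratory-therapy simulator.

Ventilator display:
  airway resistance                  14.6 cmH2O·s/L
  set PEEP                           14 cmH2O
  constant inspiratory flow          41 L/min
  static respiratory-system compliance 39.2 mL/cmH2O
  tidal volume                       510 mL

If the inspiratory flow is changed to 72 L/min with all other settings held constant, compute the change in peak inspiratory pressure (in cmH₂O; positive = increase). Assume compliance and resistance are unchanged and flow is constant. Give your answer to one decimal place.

Flow: 41 L/min ÷ 60 = 0.6833 L/s.
New flow: 72 L/min ÷ 60 = 1.2 L/s.
PIP = Vt/C + R·V̇ + PEEP (constant-flow equation of motion).
Only the resistive term changes: ΔPIP = R × ΔV̇ = 14.6 × (1.2 − 0.6833) = 14.6 × 0.5167 = 7.544 cmH2O.

7.5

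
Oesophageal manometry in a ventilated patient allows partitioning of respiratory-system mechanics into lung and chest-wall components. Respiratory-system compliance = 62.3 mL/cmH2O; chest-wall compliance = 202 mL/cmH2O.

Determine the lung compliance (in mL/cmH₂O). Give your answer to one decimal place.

1/CL = 1/Crs − 1/Ccw.
1/CL = 1/62.3 − 1/202 = 0.0111.
CL = 90.09 mL/cmH2O.

90.1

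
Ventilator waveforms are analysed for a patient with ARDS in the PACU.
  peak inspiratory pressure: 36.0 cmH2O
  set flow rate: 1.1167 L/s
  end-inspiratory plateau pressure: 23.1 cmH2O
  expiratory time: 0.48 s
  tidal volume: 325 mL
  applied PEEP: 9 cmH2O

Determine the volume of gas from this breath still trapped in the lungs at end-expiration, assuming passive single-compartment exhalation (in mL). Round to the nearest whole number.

R = (PIP − Pplat)/V̇ = (36.0 − 23.1) / 1.1167 = 12.9/1.1167 = 11.552 cmH2O·s/L.
C = Vt/(Pplat − PEEP) = 325.0 / (23.1 − 9) = 325.0/14.1 = 23.05 mL/cmH2O.
τ = R × C = 11.552 × 0.02305 L/cmH2O = 0.2663 s.
Fraction remaining = e^(−Te/τ) = e^(−0.48/0.2663) = 0.1649.
Trapped volume = 325.0 × 0.1649 = 53.593 mL.

54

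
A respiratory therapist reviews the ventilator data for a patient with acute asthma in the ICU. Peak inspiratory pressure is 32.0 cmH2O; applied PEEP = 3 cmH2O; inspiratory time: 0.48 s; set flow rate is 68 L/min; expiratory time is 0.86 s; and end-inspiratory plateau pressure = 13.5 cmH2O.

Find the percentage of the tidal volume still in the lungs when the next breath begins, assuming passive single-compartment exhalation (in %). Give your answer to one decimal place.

36.2

Flow: 68 L/min ÷ 60 = 1.1333 L/s.
Vt = flow × Ti = 1.1333 L/s × 0.48 s × 1000 mL/L = 543.98 mL.
R = (PIP − Pplat)/V̇ = (32.0 − 13.5) / 1.1333 = 18.5/1.1333 = 16.324 cmH2O·s/L.
C = Vt/(Pplat − PEEP) = 543.98 / (13.5 − 3) = 543.98/10.5 = 51.808 mL/cmH2O.
τ = R × C = 16.324 × 0.05181 L/cmH2O = 0.8457 s.
Fraction remaining at end-expiration = e^(−Te/τ) = e^(−0.86/0.8457) = 0.3617 → 36.17%.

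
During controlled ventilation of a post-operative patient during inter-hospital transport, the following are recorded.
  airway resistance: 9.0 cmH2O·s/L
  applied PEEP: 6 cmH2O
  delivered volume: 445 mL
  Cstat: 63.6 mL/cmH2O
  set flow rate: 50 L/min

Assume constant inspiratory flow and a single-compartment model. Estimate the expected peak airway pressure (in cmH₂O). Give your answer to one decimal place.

20.5

Flow: 50 L/min ÷ 60 = 0.8333 L/s.
Equation of motion (constant flow): PIP = Vt/C + R·V̇ + PEEP.
PIP = 445/63.6 + 9.0×0.8333 + 6 = 6.997 + 7.5 + 6 = 20.497 cmH2O.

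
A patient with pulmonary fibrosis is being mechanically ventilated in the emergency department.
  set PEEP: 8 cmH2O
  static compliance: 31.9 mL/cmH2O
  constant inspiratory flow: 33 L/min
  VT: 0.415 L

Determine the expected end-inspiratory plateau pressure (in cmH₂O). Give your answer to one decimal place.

21.0

Pplat = PEEP + Vt / Cstat = 8 + 415 / 31.9 = 8 + 13.009 = 21.009 cmH2O.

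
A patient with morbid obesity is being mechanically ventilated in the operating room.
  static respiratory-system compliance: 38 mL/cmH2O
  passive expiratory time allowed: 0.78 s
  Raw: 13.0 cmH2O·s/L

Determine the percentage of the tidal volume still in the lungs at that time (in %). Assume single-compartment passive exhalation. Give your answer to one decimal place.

τ = R × C = 13.0 × 38 mL/cmH2O = 13.0 × 0.038 L/cmH2O = 0.494 s.
Passive exhalation: V(t)/V₀ = e^(−t/τ) = e^(−0.78/0.494) = 0.2062.
Fraction remaining = 0.2062 → 20.62%.

20.6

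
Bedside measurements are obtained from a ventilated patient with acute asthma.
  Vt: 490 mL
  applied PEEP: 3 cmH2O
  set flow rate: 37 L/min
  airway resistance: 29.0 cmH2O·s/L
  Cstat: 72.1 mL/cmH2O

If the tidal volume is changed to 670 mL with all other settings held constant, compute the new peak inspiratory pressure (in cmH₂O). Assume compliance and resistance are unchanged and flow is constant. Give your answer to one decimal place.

Flow: 37 L/min ÷ 60 = 0.6167 L/s.
PIP = Vt/C + R·V̇ + PEEP (constant-flow equation of motion).
Only the elastic term changes: ΔPIP = ΔVt / C = (670 − 490) / 72.1 = 2.497 cmH2O.
Original PIP = 490/72.1 + 29.0×0.6167 + 3 = 27.68 cmH2O; new PIP = 27.68 + (2.497) = 30.177 cmH2O.

30.2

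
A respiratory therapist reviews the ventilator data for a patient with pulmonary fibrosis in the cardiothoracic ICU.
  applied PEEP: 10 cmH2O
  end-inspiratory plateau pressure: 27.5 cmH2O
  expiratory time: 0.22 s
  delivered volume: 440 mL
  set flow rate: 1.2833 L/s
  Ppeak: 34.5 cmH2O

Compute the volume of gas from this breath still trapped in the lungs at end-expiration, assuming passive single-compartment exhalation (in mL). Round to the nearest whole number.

R = (PIP − Pplat)/V̇ = (34.5 − 27.5) / 1.2833 = 7.0/1.2833 = 5.455 cmH2O·s/L.
C = Vt/(Pplat − PEEP) = 440.0 / (27.5 − 10) = 440.0/17.5 = 25.143 mL/cmH2O.
τ = R × C = 5.455 × 0.02514 L/cmH2O = 0.1371 s.
Fraction remaining = e^(−Te/τ) = e^(−0.22/0.1371) = 0.201.
Trapped volume = 440.0 × 0.201 = 88.44 mL.

88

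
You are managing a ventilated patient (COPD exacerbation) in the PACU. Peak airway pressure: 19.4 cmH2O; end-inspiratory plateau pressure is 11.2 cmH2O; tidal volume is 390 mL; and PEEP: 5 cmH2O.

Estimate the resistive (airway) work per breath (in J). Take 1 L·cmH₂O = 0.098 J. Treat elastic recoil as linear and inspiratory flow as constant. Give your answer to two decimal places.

0.31

With constant inspiratory flow the resistive pressure is constant at PIP − Pplat = 19.4 − 11.2 = 8.2 cmH2O, so resistive work = 8.2 × 0.390 = 3.198 L·cmH2O.
× 0.098 J/(L·cmH2O) → 0.3134 J.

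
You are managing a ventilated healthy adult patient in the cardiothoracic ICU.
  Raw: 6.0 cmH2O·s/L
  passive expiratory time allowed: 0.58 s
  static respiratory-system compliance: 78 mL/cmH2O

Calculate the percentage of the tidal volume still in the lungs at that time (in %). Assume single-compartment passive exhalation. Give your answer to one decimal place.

τ = R × C = 6.0 × 78 mL/cmH2O = 6.0 × 0.078 L/cmH2O = 0.468 s.
Passive exhalation: V(t)/V₀ = e^(−t/τ) = e^(−0.58/0.468) = 0.2896.
Fraction remaining = 0.2896 → 28.96%.

29.0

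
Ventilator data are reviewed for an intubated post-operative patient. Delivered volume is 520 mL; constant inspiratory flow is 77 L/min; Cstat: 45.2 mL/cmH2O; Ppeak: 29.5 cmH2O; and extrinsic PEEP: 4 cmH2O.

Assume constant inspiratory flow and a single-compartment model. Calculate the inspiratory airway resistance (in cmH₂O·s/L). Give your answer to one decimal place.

10.9

Flow: 77 L/min ÷ 60 = 1.2833 L/s.
Equation of motion (constant flow): PIP = Vt/C + R·V̇ + PEEP.
R·V̇ = PIP − Vt/C − PEEP = 29.5 − 520/45.2 − 4 = 29.5 − 11.504 − 4 = 13.996 cmH2O.
R = 13.996 / 1.2833 = 10.906 cmH2O·s/L.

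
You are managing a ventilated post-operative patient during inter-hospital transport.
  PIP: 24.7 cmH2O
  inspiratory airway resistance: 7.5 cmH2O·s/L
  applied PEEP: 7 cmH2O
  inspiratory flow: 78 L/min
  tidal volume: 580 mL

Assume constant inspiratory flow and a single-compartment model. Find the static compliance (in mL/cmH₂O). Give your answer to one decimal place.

73.0

Flow: 78 L/min ÷ 60 = 1.3 L/s.
Equation of motion (constant flow): PIP = Vt/C + R·V̇ + PEEP.
Vt/C = PIP − R·V̇ − PEEP = 24.7 − 7.5×1.3 − 7 = 24.7 − 9.75 − 7 = 7.95 cmH2O.
C = Vt / 7.95 = 580 / 7.95 = 72.956 mL/cmH2O.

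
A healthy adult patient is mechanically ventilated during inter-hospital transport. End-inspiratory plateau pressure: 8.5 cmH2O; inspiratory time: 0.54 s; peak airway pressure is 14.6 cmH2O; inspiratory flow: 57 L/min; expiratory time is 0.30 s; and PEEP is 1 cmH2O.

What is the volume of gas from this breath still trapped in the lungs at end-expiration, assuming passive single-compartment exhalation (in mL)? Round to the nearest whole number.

Flow: 57 L/min ÷ 60 = 0.95 L/s.
Vt = flow × Ti = 0.95 L/s × 0.54 s × 1000 mL/L = 513.0 mL.
R = (PIP − Pplat)/V̇ = (14.6 − 8.5) / 0.95 = 6.1/0.95 = 6.421 cmH2O·s/L.
C = Vt/(Pplat − PEEP) = 513.0 / (8.5 − 1) = 513.0/7.5 = 68.4 mL/cmH2O.
τ = R × C = 6.421 × 0.0684 L/cmH2O = 0.4392 s.
Fraction remaining = e^(−Te/τ) = e^(−0.30/0.4392) = 0.5051.
Trapped volume = 513.0 × 0.5051 = 259.12 mL.

259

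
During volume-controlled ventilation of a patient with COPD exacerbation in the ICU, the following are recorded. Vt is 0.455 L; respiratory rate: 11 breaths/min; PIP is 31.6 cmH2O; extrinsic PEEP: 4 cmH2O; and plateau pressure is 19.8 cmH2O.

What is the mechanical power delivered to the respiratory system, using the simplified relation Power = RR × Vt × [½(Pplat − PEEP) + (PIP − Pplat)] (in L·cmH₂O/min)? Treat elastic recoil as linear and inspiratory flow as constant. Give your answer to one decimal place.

Per-breath work = Vt × [½(Pplat−PEEP) + (PIP−Pplat)] = 0.455 × [0.5×15.8 + 11.8] = 0.455 × 19.7 = 8.964 L·cmH2O.
Power = 11 × 8.964 = 98.604 L·cmH2O/min.

98.6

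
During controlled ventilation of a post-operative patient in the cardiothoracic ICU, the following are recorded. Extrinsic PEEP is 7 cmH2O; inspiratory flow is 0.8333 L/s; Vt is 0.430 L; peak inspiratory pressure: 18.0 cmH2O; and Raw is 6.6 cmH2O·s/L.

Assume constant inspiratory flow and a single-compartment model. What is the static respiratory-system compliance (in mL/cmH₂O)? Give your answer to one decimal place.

78.2

Equation of motion (constant flow): PIP = Vt/C + R·V̇ + PEEP.
Vt/C = PIP − R·V̇ − PEEP = 18.0 − 6.6×0.8333 − 7 = 18.0 − 5.5 − 7 = 5.5 cmH2O.
C = Vt / 5.5 = 430 / 5.5 = 78.182 mL/cmH2O.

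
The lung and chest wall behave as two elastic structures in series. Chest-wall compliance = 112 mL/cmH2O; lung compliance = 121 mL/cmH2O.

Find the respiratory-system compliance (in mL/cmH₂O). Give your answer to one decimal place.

Lung and chest wall are elastances in series: 1/Crs = 1/CL + 1/Ccw.
1/Crs = 1/121 + 1/112 = 0.01719.
Crs = 58.173 mL/cmH2O.

58.2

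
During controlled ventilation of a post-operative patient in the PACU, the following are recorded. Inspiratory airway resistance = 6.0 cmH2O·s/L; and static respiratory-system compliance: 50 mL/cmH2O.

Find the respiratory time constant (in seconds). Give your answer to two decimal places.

τ = R × C = 6.0 × 50 mL/cmH2O = 6.0 × 0.050 L/cmH2O = 0.3 s.

0.30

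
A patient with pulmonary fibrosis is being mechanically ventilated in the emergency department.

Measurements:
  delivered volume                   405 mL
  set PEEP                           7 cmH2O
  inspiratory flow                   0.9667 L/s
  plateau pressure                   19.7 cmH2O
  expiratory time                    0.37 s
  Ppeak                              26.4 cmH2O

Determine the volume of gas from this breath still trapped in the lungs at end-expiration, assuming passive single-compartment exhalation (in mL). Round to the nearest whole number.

R = (PIP − Pplat)/V̇ = (26.4 − 19.7) / 0.9667 = 6.7/0.9667 = 6.931 cmH2O·s/L.
C = Vt/(Pplat − PEEP) = 405.0 / (19.7 − 7) = 405.0/12.7 = 31.89 mL/cmH2O.
τ = R × C = 6.931 × 0.03189 L/cmH2O = 0.221 s.
Fraction remaining = e^(−Te/τ) = e^(−0.37/0.221) = 0.1875.
Trapped volume = 405.0 × 0.1875 = 75.938 mL.

76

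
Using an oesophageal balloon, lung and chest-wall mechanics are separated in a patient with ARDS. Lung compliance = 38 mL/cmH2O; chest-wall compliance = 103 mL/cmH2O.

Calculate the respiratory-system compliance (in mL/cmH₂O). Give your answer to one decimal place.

Lung and chest wall are elastances in series: 1/Crs = 1/CL + 1/Ccw.
1/Crs = 1/38 + 1/103 = 0.03602.
Crs = 27.762 mL/cmH2O.

27.8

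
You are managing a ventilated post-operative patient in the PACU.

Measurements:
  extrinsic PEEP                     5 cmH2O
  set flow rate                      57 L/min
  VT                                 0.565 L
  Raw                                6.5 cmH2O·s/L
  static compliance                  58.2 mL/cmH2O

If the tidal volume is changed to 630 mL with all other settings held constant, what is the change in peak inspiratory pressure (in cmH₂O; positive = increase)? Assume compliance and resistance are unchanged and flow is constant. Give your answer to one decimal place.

PIP = Vt/C + R·V̇ + PEEP (constant-flow equation of motion).
Only the elastic term changes: ΔPIP = ΔVt / C = (630 − 565) / 58.2 = 1.117 cmH2O.

1.1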